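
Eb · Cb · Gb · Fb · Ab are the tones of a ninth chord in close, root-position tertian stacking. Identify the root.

Arranged so that each adjacent pair is a third by letter name: Fb – Ab – Cb – Eb – Gb.
The bottom of that stack, Fb, is the root (this is Fb major ninth).

Fb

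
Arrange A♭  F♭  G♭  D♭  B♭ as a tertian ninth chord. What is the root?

G♭

Stacking in thirds gives G♭ – B♭ – D♭ – F♭ – A♭, so G♭ is the root — G♭ dominant ninth.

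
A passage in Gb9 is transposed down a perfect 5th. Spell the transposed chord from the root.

Cb – Eb – Gb – Bbb – Db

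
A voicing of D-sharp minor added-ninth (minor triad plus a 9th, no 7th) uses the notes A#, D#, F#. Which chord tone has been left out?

E#

D-sharp minor added-ninth = D#, F#, A#, E#. The voicing lacks the 9th (major 9th), E#.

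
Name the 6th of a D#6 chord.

D#6 is built on D#; its 6th is a major 6th above the root.
A sixth above D uses the letter B, and the major 6th above D# is B#.

B#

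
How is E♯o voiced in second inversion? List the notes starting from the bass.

E♯o = E♯–G♯–B; second inversion → fifth (B) lowest.

B E♯ G♯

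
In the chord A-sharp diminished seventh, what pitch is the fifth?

E

Root of A-sharp diminished seventh = A-sharp. The 5th is a diminished 5th: A-sharp up a diminished 5th → E.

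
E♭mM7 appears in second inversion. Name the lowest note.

E♭mM7 in root position is E♭–G♭–B♭–D.
Second inversion places the fifth in the bass, which is B♭.

B♭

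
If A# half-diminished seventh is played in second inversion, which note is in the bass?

E

A# half-diminished seventh in root position is A#–C#–E–G#.
Second inversion places the fifth in the bass, which is E.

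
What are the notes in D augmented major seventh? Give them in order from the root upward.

D augmented major seventh: augmented major seventh on D.
D — root
F-sharp — major 3rd
A-sharp — augmented 5th
C-sharp — major 7th

D F-sharp A-sharp C-sharp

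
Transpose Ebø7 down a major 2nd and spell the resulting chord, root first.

D♭ – F♭ – A𝄫 – C♭

A major 2nd down from E♭ is D♭, so the new chord is D♭ half-diminished seventh.
D♭ — root
F♭ — minor 3rd
A𝄫 — diminished 5th
C♭ — minor 7th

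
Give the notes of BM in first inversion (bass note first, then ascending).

D#, F#, B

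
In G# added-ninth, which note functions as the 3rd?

B-sharp

Root of G# added-ninth = G-sharp. The 3rd is a major 3rd: G-sharp up a major 3rd → B-sharp.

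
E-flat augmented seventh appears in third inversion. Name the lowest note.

D♭

E-flat augmented seventh in root position is E♭–G–B–D♭.
Third inversion places the seventh in the bass, which is D♭.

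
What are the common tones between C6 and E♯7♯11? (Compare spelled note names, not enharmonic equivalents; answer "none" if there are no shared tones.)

none

C6: C E G A
E♯7♯11: E# G## B# D# A##
Common to both → none.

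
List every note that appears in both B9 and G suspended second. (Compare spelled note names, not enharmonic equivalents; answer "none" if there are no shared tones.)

A

B9 = B, D#, F#, A, C#.
G suspended second = G, A, D.
Shared: A.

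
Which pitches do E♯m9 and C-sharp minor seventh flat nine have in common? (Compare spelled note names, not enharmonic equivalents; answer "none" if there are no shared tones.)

E♯m9 = E#, G#, B#, D#, F##.
C-sharp minor seventh flat nine = C#, E, G#, B, D.
Shared: G#.

G#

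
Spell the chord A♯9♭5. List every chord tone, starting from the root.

A♯ – C𝄪 – E – G♯ – B♯

A♯9♭5: dominant ninth flat five on A♯.
A♯ — root
C𝄪 — major 3rd
E — diminished 5th
G♯ — minor 7th
B♯ — major 9th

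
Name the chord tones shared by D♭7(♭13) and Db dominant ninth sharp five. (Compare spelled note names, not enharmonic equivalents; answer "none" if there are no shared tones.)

Db, F, Cb

D♭7(♭13): Db F Ab Cb Bbb
Db dominant ninth sharp five: Db F A Cb Eb
Common to both → Db, F, Cb.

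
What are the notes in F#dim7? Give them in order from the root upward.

Root F♯, quality diminished seventh:
Root: F♯
Minor 3rd (3rd): A
Diminished 5th (5th): C
Diminished 7th (7th): E♭

F♯ A C E♭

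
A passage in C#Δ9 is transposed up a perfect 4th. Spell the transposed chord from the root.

F# A# C# E# G#

C# up a perfect 4th → F#. New chord: F# major ninth.
F# — root
A# — major 3rd
C# — perfect 5th
E# — major 7th
G# — major 9th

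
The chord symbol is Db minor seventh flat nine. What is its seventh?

C-flat

Root of Db minor seventh flat nine = D-flat. The 7th is a minor 7th: D-flat up a minor 7th → C-flat.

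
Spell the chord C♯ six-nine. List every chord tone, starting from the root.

C-sharp, E-sharp, G-sharp, A-sharp, D-sharp

C♯ six-nine is a six-nine built on C-sharp.
Root: C-sharp
Major 3rd (3rd): E-sharp
Perfect 5th (5th): G-sharp
Major 6th (6th): A-sharp
Major 9th (9th): D-sharp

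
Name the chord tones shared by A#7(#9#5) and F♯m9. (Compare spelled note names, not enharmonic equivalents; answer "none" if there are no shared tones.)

A#7(#9#5): A# C## E## G# B##
F♯m9: F# A C# E G#
Common to both → G#.

G#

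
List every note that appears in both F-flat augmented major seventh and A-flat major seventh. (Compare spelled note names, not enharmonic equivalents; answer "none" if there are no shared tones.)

A-flat, C, E-flat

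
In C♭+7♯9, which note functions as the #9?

C♭+7♯9 is built on Cb; its 9th is an augmented 9th above the root.
A second above C uses the letter D, and the augmented 9th above Cb is D.

D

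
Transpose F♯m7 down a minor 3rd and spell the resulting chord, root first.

D#, F#, A#, C#

F# down a minor 3rd → D#. New chord: D# minor seventh.
Root: D#
Minor 3rd (3rd): F#
Perfect 5th (5th): A#
Minor 7th (7th): C#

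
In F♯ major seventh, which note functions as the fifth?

C#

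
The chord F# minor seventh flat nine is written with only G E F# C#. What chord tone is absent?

A

F# minor seventh flat nine = F#, A, C#, E, G. The voicing lacks the 3rd (minor 3rd), A.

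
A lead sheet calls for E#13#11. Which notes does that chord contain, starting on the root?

E# G## B# D# F## A## C##

E#13#11: dominant thirteenth sharp eleven on E#.
root → E#
3rd (major 3rd) → G##
5th (perfect 5th) → B#
7th (minor 7th) → D#
9th (major 9th) → F##
11th (augmented 11th) → A##
13th (major 13th) → C##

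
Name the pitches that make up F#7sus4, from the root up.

Root F♯, quality dominant seventh suspended fourth:
F♯ — root
B — perfect 4th
C♯ — perfect 5th
E — minor 7th

F♯, B, C♯, E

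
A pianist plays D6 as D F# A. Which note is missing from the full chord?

B

The full D6 chord is D, F#, A, B.
Comparing with the voicing, the major 6th (6th) — B — is absent.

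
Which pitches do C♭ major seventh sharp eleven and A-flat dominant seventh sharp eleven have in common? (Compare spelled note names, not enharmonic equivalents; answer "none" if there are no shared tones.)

C♭ major seventh sharp eleven = Cb, Eb, Gb, Bb, F.
A-flat dominant seventh sharp eleven = Ab, C, Eb, Gb, D.
Shared: Eb, Gb.

Eb  Gb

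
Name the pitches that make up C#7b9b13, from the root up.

C#, E#, G#, B, D, A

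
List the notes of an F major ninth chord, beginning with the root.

Root F, quality major ninth:
- root: F
- major 3rd: A
- perfect 5th: C
- major 7th: E
- major 9th: G

F, A, C, E, G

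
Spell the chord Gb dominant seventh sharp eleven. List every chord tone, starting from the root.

Root G♭, quality dominant seventh sharp eleven:
root → G♭
3rd (major 3rd) → B♭
5th (perfect 5th) → D♭
7th (minor 7th) → F♭
11th (augmented 11th) → C

G♭  B♭  D♭  F♭  C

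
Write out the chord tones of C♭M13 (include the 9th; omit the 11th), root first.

C♭, E♭, G♭, B♭, D♭, A♭

Root C♭, quality major thirteenth:
C♭ — root
E♭ — major 3rd
G♭ — perfect 5th
B♭ — major 7th
D♭ — major 9th
A♭ — major 13th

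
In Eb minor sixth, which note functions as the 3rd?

Gb

Eb minor sixth is built on Eb; its 3rd is a minor 3rd above the root.
A third above E uses the letter G, and the minor 3rd above Eb is Gb.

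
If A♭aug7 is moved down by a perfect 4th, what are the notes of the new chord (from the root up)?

A perfect 4th down from Ab is Eb, so the new chord is Eb augmented seventh.
Eb — root
G — major 3rd
B — augmented 5th
Db — minor 7th

Eb G B Db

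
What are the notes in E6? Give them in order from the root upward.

E, G#, B, C#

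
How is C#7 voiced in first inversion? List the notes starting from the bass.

E# G# B C#

In root position, C#7 is C#–E#–G#–B.
First inversion puts the third (E#) in the bass.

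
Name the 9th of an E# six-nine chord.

E# six-nine is built on E#; its 9th is a major 9th above the root.
A second above E uses the letter F, and the major 9th above E# is F##.

F##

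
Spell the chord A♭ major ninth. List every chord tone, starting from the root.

A-flat, C, E-flat, G, B-flat

Root A-flat, quality major ninth:
A-flat — root
C — major 3rd
E-flat — perfect 5th
G — major 7th
B-flat — major 9th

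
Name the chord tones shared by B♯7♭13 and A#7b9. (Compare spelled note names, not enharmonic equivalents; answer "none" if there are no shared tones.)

A#, G#

B♯7♭13: B# D## F## A# G#
A#7b9: A# C## E# G# B
Common to both → A#, G#.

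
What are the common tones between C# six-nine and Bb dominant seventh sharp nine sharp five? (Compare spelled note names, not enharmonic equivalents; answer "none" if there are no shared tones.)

C-sharp

C# six-nine: C-sharp E-sharp G-sharp A-sharp D-sharp
Bb dominant seventh sharp nine sharp five: B-flat D F-sharp A-flat C-sharp
Common to both → C-sharp.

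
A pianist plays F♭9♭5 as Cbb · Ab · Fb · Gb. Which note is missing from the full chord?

Ebb

F♭9♭5 = Fb, Ab, Cbb, Ebb, Gb. The voicing lacks the 7th (minor 7th), Ebb.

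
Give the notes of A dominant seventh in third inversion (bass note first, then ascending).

A dominant seventh = A–C♯–E–G; third inversion → seventh (G) lowest.

G – A – C♯ – E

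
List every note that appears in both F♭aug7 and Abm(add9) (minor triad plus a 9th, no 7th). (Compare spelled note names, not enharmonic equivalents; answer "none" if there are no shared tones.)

F♭aug7 = Fb, Ab, C, Ebb.
Abm(add9) = Ab, Cb, Eb, Bb.
Shared: Ab.

Ab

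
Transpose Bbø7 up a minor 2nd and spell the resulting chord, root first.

Bb up a minor 2nd → Cb. New chord: Cb half-diminished seventh.
Root: Cb
Minor 3rd (3rd): Ebb
Diminished 5th (5th): Gbb
Minor 7th (7th): Bbb

Cb Ebb Gbb Bbb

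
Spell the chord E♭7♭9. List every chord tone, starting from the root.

E♭7♭9 is a dominant seventh flat nine built on Eb.
Eb — root
G — major 3rd
Bb — perfect 5th
Db — minor 7th
Fb — minor 9th

Eb – G – Bb – Db – Fb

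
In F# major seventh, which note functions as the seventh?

E-sharp

Root of F# major seventh = F-sharp. The 7th is a major 7th: F-sharp up a major 7th → E-sharp.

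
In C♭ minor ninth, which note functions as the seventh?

B-double-flat

Root of C♭ minor ninth = C-flat. The 7th is a minor 7th: C-flat up a minor 7th → B-double-flat.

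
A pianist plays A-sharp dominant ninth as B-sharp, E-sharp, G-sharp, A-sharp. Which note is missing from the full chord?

C-double-sharp

The full A-sharp dominant ninth chord is A-sharp, C-double-sharp, E-sharp, G-sharp, B-sharp.
Comparing with the voicing, the major 3rd (3rd) — C-double-sharp — is absent.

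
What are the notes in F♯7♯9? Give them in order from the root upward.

F♯7♯9: dominant seventh sharp nine on F♯.
root → F♯
3rd (major 3rd) → A♯
5th (perfect 5th) → C♯
7th (minor 7th) → E
9th (augmented 9th) → G𝄪

F♯ A♯ C♯ E G𝄪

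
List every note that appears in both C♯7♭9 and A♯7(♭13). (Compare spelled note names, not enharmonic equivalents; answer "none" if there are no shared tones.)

E# G#

C♯7♭9 = C#, E#, G#, B, D.
A♯7(♭13) = A#, C##, E#, G#, F#.
Shared: E#, G#.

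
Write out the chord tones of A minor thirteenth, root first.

A, C, E, G, B, D, F-sharp

Root A, quality minor thirteenth:
A — root
C — minor 3rd
E — perfect 5th
G — minor 7th
B — major 9th
D — perfect 11th
F-sharp — major 13th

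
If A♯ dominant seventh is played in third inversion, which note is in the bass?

G-sharp

A♯ dominant seventh = A-sharp–C-double-sharp–E-sharp–G-sharp. Third inversion → seventh in the bass = G-sharp.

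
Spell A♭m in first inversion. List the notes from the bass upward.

C♭ – E♭ – A♭

In root position, A♭m is A♭–C♭–E♭.
First inversion puts the third (C♭) in the bass.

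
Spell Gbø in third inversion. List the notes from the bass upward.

F♭  G♭  B𝄫  D𝄫

In root position, Gbø is G♭–B𝄫–D𝄫–F♭.
Third inversion puts the seventh (F♭) in the bass.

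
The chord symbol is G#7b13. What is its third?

B#

Root of G#7b13 = G#. The 3rd is a major 3rd: G# up a major 3rd → B#.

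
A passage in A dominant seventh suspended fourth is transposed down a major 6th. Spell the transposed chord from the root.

A major 6th down from A is C, so the new chord is C dominant seventh suspended fourth.
root → C
4th (perfect 4th) → F
5th (perfect 5th) → G
7th (minor 7th) → B-flat

C – F – G – B-flat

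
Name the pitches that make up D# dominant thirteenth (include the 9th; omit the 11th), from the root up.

D-sharp  F-double-sharp  A-sharp  C-sharp  E-sharp  B-sharp

D# dominant thirteenth is a dominant thirteenth built on D-sharp.
root → D-sharp
3rd (major 3rd) → F-double-sharp
5th (perfect 5th) → A-sharp
7th (minor 7th) → C-sharp
9th (major 9th) → E-sharp
13th (major 13th) → B-sharp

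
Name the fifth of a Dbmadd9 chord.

Ab

Root of Dbmadd9 = Db. The 5th is a perfect 5th: Db up a perfect 5th → Ab.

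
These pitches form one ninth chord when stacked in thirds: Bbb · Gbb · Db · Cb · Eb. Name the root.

Arranged so that each adjacent pair is a third by letter name: Cb – Eb – Gbb – Bbb – Db.
The bottom of that stack, Cb, is the root (this is Cb dominant ninth flat five).

Cb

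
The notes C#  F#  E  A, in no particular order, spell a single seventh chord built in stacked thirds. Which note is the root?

F#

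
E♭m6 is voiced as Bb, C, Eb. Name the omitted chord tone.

The full E♭m6 chord is Eb, Gb, Bb, C.
Comparing with the voicing, the minor 3rd (3rd) — Gb — is absent.

Gb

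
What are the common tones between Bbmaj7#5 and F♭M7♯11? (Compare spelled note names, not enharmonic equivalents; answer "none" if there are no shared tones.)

Bb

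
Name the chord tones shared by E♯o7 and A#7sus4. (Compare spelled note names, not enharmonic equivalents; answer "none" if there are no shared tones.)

E♯o7: E# G# B D
A#7sus4: A# D# E# G#
Common to both → E#, G#.

E# – G#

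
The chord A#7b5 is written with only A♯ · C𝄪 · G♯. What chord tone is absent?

The full A#7b5 chord is A♯, C𝄪, E, G♯.
Comparing with the voicing, the diminished 5th (5th) — E — is absent.

E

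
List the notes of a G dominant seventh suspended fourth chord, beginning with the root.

G, C, D, F

G dominant seventh suspended fourth: dominant seventh suspended fourth on G.
- root: G
- perfect 4th: C
- perfect 5th: D
- minor 7th: F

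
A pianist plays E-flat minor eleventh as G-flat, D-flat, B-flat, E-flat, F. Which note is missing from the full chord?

The full E-flat minor eleventh chord is E-flat, G-flat, B-flat, D-flat, F, A-flat.
Comparing with the voicing, the perfect 11th (11th) — A-flat — is absent.

A-flat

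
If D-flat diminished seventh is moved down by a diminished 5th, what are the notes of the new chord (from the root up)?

G B♭ D♭ F♭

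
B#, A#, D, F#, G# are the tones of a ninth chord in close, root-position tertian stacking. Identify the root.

G#

Arranged so that each adjacent pair is a third by letter name: G# – B# – D – F# – A#.
The bottom of that stack, G#, is the root (this is G# dominant ninth flat five).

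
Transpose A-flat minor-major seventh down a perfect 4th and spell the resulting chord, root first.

Eb  Gb  Bb  D

A perfect 4th down from Ab is Eb, so the new chord is Eb minor-major seventh.
root → Eb
3rd (minor 3rd) → Gb
5th (perfect 5th) → Bb
7th (major 7th) → D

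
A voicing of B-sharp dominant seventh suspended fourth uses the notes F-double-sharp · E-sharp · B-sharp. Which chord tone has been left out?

A-sharp

The full B-sharp dominant seventh suspended fourth chord is B-sharp, E-sharp, F-double-sharp, A-sharp.
Comparing with the voicing, the minor 7th (7th) — A-sharp — is absent.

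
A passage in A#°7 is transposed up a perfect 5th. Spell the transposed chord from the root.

A perfect 5th up from A♯ is E♯, so the new chord is E♯ diminished seventh.
Root: E♯
Minor 3rd (3rd): G♯
Diminished 5th (5th): B
Diminished 7th (7th): D

E♯ G♯ B D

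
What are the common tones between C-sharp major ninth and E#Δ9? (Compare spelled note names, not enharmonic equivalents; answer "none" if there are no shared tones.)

C-sharp major ninth = C#, E#, G#, B#, D#.
E#Δ9 = E#, G##, B#, D##, F##.
Shared: E#, B#.

E# – B#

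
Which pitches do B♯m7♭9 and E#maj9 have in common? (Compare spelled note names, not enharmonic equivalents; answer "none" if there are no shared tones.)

B♯m7♭9: B♯ D♯ F𝄪 A♯ C♯
E#maj9: E♯ G𝄪 B♯ D𝄪 F𝄪
Common to both → B♯, F𝄪.

B♯, F𝄪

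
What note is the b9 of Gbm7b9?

Abb

Root of Gbm7b9 = Gb. The 9th is a minor 9th: Gb up a minor 9th → Abb.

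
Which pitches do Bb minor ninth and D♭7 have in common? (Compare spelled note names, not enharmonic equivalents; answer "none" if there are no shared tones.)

Db, F, Ab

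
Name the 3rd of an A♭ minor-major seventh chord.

Root of A♭ minor-major seventh = Ab. The 3rd is a minor 3rd: Ab up a minor 3rd → Cb.

Cb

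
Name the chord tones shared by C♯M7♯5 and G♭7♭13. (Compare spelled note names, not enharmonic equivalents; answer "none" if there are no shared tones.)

C♯M7♯5 = C♯, E♯, G𝄪, B♯.
G♭7♭13 = G♭, B♭, D♭, F♭, E𝄫.
Shared: none.

none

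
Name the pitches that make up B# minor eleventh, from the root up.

B#, D#, F##, A#, C##, E#

B# minor eleventh: minor eleventh on B#.
root → B#
3rd (minor 3rd) → D#
5th (perfect 5th) → F##
7th (minor 7th) → A#
9th (major 9th) → C##
11th (perfect 11th) → E#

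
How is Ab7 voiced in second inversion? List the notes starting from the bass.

Ab7 = Ab–C–Eb–Gb; second inversion → fifth (Eb) lowest.

Eb  Gb  Ab  C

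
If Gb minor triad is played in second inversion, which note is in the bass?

Db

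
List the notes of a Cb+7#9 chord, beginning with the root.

Cb Eb G Bbb D

Cb+7#9: dominant seventh sharp nine sharp five on Cb.
- root: Cb
- major 3rd: Eb
- augmented 5th: G
- minor 7th: Bbb
- augmented 9th: D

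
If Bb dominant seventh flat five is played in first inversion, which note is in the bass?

Bb dominant seventh flat five = B♭–D–F♭–A♭. First inversion → third in the bass = D.

D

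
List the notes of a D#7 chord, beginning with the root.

D# – F## – A# – C#

Root D#, quality dominant seventh:
Root: D#
Major 3rd (3rd): F##
Perfect 5th (5th): A#
Minor 7th (7th): C#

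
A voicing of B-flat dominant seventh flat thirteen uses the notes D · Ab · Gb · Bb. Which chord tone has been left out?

F

The full B-flat dominant seventh flat thirteen chord is Bb, D, F, Ab, Gb.
Comparing with the voicing, the perfect 5th (5th) — F — is absent.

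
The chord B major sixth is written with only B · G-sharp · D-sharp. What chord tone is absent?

F-sharp

B major sixth = B, D-sharp, F-sharp, G-sharp. The voicing lacks the 5th (perfect 5th), F-sharp.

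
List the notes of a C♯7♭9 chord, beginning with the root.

C# E# G# B D

C♯7♭9 is a dominant seventh flat nine built on C#.
Root: C#
Major 3rd (3rd): E#
Perfect 5th (5th): G#
Minor 7th (7th): B
Minor 9th (9th): D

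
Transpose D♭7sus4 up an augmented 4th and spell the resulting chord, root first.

Transposed root: D♭ → G (augmented 4th up). So we spell G dominant seventh suspended fourth:
root → G
4th (perfect 4th) → C
5th (perfect 5th) → D
7th (minor 7th) → F

G C D F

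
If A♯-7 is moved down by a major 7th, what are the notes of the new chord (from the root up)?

B – D – F# – A

A major 7th down from A# is B, so the new chord is B minor seventh.
B — root
D — minor 3rd
F# — perfect 5th
A — minor 7th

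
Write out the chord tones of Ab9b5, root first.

Root Ab, quality dominant ninth flat five:
root → Ab
3rd (major 3rd) → C
5th (diminished 5th) → Ebb
7th (minor 7th) → Gb
9th (major 9th) → Bb

Ab, C, Ebb, Gb, Bb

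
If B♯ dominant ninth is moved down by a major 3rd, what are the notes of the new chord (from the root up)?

B# down a major 3rd → G#. New chord: G# dominant ninth.
G# — root
B# — major 3rd
D# — perfect 5th
F# — minor 7th
A# — major 9th

G# – B# – D# – F# – A#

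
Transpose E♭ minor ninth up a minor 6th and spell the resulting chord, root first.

C-flat – E-double-flat – G-flat – B-double-flat – D-flat

A minor 6th up from E-flat is C-flat, so the new chord is C-flat minor ninth.
- root: C-flat
- minor 3rd: E-double-flat
- perfect 5th: G-flat
- minor 7th: B-double-flat
- major 9th: D-flat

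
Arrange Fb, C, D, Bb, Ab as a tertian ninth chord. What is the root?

Bb

Stacking in thirds gives Bb – D – Fb – Ab – C, so Bb is the root — Bb dominant ninth flat five.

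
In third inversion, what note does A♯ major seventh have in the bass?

A♯ major seventh = A#–C##–E#–G##. Third inversion → seventh in the bass = G##.

G##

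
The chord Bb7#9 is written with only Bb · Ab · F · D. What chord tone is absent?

C#

Bb7#9 = Bb, D, F, Ab, C#. The voicing lacks the 9th (augmented 9th), C#.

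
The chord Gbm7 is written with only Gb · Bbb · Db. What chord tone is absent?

Fb

Gbm7 = Gb, Bbb, Db, Fb. The voicing lacks the 7th (minor 7th), Fb.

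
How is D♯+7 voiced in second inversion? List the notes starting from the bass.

D♯+7 = D#–F##–A##–C#; second inversion → fifth (A##) lowest.

A##  C#  D#  F##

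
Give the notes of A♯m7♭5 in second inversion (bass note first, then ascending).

A♯m7♭5 = A♯–C♯–E–G♯; second inversion → fifth (E) lowest.

E, G♯, A♯, C♯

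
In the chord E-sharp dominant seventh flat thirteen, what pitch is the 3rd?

Root of E-sharp dominant seventh flat thirteen = E-sharp. The 3rd is a major 3rd: E-sharp up a major 3rd → G-double-sharp.

G-double-sharp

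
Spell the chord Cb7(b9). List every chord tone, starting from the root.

Cb – Eb – Gb – Bbb – Dbb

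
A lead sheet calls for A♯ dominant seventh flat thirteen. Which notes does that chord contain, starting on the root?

A-sharp, C-double-sharp, E-sharp, G-sharp, F-sharp

Root A-sharp, quality dominant seventh flat thirteen:
- root: A-sharp
- major 3rd: C-double-sharp
- perfect 5th: E-sharp
- minor 7th: G-sharp
- minor 13th: F-sharp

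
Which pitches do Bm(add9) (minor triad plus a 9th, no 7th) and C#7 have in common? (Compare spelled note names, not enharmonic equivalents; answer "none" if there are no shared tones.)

B – C♯

Bm(add9): B D F♯ C♯
C#7: C♯ E♯ G♯ B
Common to both → B, C♯.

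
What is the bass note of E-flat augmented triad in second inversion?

E-flat augmented triad in root position is E-flat–G–B.
Second inversion places the fifth in the bass, which is B.

B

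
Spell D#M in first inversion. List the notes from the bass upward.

D#M = D#–F##–A#; first inversion → third (F##) lowest.

F##, A#, D#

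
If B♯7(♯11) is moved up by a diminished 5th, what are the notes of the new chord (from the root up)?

F# – A# – C# – E – B#

Transposed root: B# → F# (diminished 5th up). So we spell F# dominant seventh sharp eleven:
- root: F#
- major 3rd: A#
- perfect 5th: C#
- minor 7th: E
- augmented 11th: B#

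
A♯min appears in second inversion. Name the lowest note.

A♯min in root position is A#–C#–E#.
Second inversion places the fifth in the bass, which is E#.

E#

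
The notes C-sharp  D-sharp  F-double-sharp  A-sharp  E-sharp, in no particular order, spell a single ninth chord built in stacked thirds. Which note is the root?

D-sharp

Arranged so that each adjacent pair is a third by letter name: D-sharp – F-double-sharp – A-sharp – C-sharp – E-sharp.
The bottom of that stack, D-sharp, is the root (this is D-sharp dominant ninth).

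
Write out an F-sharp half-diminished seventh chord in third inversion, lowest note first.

E, F#, A, C

F-sharp half-diminished seventh = F#–A–C–E; third inversion → seventh (E) lowest.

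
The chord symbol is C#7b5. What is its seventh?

B

Root of C#7b5 = C#. The 7th is a minor 7th: C# up a minor 7th → B.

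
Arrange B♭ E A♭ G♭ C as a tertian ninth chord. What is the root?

A♭

Arranged so that each adjacent pair is a third by letter name: A♭ – C – E – G♭ – B♭.
The bottom of that stack, A♭, is the root (this is A♭ dominant ninth sharp five).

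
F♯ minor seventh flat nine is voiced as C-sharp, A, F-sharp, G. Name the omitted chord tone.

E

The full F♯ minor seventh flat nine chord is F-sharp, A, C-sharp, E, G.
Comparing with the voicing, the minor 7th (7th) — E — is absent.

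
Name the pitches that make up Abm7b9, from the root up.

Ab – Cb – Eb – Gb – Bbb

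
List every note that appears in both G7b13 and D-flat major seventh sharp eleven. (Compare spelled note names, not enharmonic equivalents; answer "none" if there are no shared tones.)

G7b13 = G, B, D, F, Eb.
D-flat major seventh sharp eleven = Db, F, Ab, C, G.
Shared: G, F.

G, F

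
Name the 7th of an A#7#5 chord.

G#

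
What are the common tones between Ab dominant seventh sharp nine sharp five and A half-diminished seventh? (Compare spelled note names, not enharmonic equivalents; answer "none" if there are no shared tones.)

C

Ab dominant seventh sharp nine sharp five: A-flat C E G-flat B
A half-diminished seventh: A C E-flat G
Common to both → C.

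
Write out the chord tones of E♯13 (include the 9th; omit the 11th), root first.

E# – G## – B# – D# – F## – C##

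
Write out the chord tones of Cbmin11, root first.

Root C♭, quality minor eleventh:
- root: C♭
- minor 3rd: E𝄫
- perfect 5th: G♭
- minor 7th: B𝄫
- major 9th: D♭
- perfect 11th: F♭

C♭, E𝄫, G♭, B𝄫, D♭, F♭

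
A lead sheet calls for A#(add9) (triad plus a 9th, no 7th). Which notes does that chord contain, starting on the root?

A♯ – C𝄪 – E♯ – B♯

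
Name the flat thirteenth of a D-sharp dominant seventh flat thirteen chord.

D-sharp dominant seventh flat thirteen is built on D#; its 13th is a minor 13th above the root.
A sixth above D uses the letter B, and the minor 13th above D# is B.

B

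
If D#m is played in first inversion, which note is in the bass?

F♯

D#m in root position is D♯–F♯–A♯.
First inversion places the third in the bass, which is F♯.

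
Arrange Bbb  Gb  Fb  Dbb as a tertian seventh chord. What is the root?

Arranged so that each adjacent pair is a third by letter name: Gb – Bbb – Dbb – Fb.
The bottom of that stack, Gb, is the root (this is Gb half-diminished seventh).

Gb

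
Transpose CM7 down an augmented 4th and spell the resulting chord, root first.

G♭  B♭  D♭  F

An augmented 4th down from C is G♭, so the new chord is G♭ major seventh.
root → G♭
3rd (major 3rd) → B♭
5th (perfect 5th) → D♭
7th (major 7th) → F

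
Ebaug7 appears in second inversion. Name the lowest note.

Ebaug7 = Eb–G–B–Db. Second inversion → fifth in the bass = B.

B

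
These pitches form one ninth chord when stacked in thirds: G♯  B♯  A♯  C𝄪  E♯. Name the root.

A♯

Stacking in thirds gives A♯ – C𝄪 – E♯ – G♯ – B♯, so A♯ is the root — A♯ dominant ninth.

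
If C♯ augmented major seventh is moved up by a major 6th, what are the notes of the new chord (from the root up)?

A♯  C𝄪  E𝄪  G𝄪

Transposed root: C♯ → A♯ (major 6th up). So we spell A♯ augmented major seventh:
Root: A♯
Major 3rd (3rd): C𝄪
Augmented 5th (5th): E𝄪
Major 7th (7th): G𝄪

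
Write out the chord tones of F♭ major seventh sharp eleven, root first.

F♭ major seventh sharp eleven is a major seventh sharp eleven built on Fb.
Root: Fb
Major 3rd (3rd): Ab
Perfect 5th (5th): Cb
Major 7th (7th): Eb
Augmented 11th (11th): Bb

Fb, Ab, Cb, Eb, Bb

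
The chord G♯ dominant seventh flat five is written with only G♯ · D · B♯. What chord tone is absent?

F♯

The full G♯ dominant seventh flat five chord is G♯, B♯, D, F♯.
Comparing with the voicing, the minor 7th (7th) — F♯ — is absent.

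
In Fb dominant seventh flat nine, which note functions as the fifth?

Fb dominant seventh flat nine is built on F-flat; its 5th is a perfect 5th above the root.
A fifth above F uses the letter C, and the perfect 5th above F-flat is C-flat.

C-flat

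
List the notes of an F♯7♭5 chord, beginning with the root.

F♯, A♯, C, E

F♯7♭5 is a dominant seventh flat five built on F♯.
root → F♯
3rd (major 3rd) → A♯
5th (diminished 5th) → C
7th (minor 7th) → E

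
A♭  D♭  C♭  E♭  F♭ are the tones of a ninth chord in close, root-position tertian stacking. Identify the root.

D♭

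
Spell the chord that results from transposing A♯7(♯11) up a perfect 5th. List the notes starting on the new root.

A perfect 5th up from A# is E#, so the new chord is E# dominant seventh sharp eleven.
Root: E#
Major 3rd (3rd): G##
Perfect 5th (5th): B#
Minor 7th (7th): D#
Augmented 11th (11th): A##

E# G## B# D# A##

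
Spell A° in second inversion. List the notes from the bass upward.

Eb – A – C

A° = A–C–Eb; second inversion → fifth (Eb) lowest.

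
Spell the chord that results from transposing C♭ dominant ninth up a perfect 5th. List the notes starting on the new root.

G♭, B♭, D♭, F♭, A♭

A perfect 5th up from C♭ is G♭, so the new chord is G♭ dominant ninth.
root → G♭
3rd (major 3rd) → B♭
5th (perfect 5th) → D♭
7th (minor 7th) → F♭
9th (major 9th) → A♭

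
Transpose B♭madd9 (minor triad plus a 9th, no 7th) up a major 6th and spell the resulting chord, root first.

A major 6th up from B♭ is G, so the new chord is G minor added-ninth.
G — root
B♭ — minor 3rd
D — perfect 5th
A — major 9th

G, B♭, D, A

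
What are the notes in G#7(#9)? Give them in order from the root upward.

G#, B#, D#, F#, A##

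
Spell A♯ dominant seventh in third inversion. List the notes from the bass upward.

G♯ A♯ C𝄪 E♯

A♯ dominant seventh = A♯–C𝄪–E♯–G♯; third inversion → seventh (G♯) lowest.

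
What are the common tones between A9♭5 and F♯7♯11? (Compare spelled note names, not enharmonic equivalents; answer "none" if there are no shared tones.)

C#

A9♭5 = A, C#, Eb, G, B.
F♯7♯11 = F#, A#, C#, E, B#.
Shared: C#.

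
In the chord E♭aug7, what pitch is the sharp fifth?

B

E♭aug7 is built on Eb; its 5th is an augmented 5th above the root.
A fifth above E uses the letter B, and the augmented 5th above Eb is B.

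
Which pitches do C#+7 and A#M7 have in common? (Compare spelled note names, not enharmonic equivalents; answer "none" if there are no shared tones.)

E♯ G𝄪

C#+7 = C♯, E♯, G𝄪, B.
A#M7 = A♯, C𝄪, E♯, G𝄪.
Shared: E♯, G𝄪.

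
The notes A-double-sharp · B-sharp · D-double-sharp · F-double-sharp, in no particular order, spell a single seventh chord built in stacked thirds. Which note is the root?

Stacking in thirds gives B-sharp – D-double-sharp – F-double-sharp – A-double-sharp, so B-sharp is the root — B-sharp major seventh.

B-sharp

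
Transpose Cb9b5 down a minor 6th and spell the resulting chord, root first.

Eb, G, Bbb, Db, F

Cb down a minor 6th → Eb. New chord: Eb dominant ninth flat five.
Eb — root
G — major 3rd
Bbb — diminished 5th
Db — minor 7th
F — major 9th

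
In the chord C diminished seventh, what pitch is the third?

C diminished seventh is built on C; its 3rd is a minor 3rd above the root.
A third above C uses the letter E, and the minor 3rd above C is E-flat.

E-flat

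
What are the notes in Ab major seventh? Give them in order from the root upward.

A-flat  C  E-flat  G

Ab major seventh: major seventh on A-flat.
A-flat — root
C — major 3rd
E-flat — perfect 5th
G — major 7th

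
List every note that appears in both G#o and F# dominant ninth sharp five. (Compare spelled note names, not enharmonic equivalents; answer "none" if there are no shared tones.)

G#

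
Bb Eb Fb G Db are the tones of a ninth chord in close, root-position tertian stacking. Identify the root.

Stacking in thirds gives Eb – G – Bb – Db – Fb, so Eb is the root — Eb dominant seventh flat nine.

Eb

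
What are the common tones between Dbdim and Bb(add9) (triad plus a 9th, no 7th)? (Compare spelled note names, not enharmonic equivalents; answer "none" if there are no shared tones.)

none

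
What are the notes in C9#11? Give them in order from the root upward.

C E G Bb D F#

Root C, quality dominant ninth sharp eleven:
root → C
3rd (major 3rd) → E
5th (perfect 5th) → G
7th (minor 7th) → Bb
9th (major 9th) → D
11th (augmented 11th) → F#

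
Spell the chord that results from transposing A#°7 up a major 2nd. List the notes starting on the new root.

A# up a major 2nd → B#. New chord: B# diminished seventh.
root → B#
3rd (minor 3rd) → D#
5th (diminished 5th) → F#
7th (diminished 7th) → A

B# D# F# A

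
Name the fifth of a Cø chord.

Gb

Cø is built on C; its 5th is a diminished 5th above the root.
A fifth above C uses the letter G, and the diminished 5th above C is Gb.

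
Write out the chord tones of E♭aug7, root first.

Eb, G, B, Db

E♭aug7 is an augmented seventh built on Eb.
Root: Eb
Major 3rd (3rd): G
Augmented 5th (5th): B
Minor 7th (7th): Db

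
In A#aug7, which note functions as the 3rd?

C𝄪

A#aug7 is built on A♯; its 3rd is a major 3rd above the root.
A third above A uses the letter C, and the major 3rd above A♯ is C𝄪.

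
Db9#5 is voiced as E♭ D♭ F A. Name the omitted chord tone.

Db9#5 = D♭, F, A, C♭, E♭. The voicing lacks the 7th (minor 7th), C♭.

C♭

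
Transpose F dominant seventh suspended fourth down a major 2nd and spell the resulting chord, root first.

E-flat A-flat B-flat D-flat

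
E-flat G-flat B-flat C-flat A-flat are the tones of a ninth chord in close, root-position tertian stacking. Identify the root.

Arranged so that each adjacent pair is a third by letter name: A-flat – C-flat – E-flat – G-flat – B-flat.
The bottom of that stack, A-flat, is the root (this is A-flat minor ninth).

A-flat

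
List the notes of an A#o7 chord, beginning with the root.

A#, C#, E, G

Root A#, quality diminished seventh:
root → A#
3rd (minor 3rd) → C#
5th (diminished 5th) → E
7th (diminished 7th) → G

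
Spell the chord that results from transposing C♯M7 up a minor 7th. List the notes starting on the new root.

B, D#, F#, A#

A minor 7th up from C# is B, so the new chord is B major seventh.
B — root
D# — major 3rd
F# — perfect 5th
A# — major 7th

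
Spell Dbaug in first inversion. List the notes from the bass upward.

F, A, Db

Dbaug = Db–F–A; first inversion → third (F) lowest.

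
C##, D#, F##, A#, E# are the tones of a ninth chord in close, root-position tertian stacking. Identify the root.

Stacking in thirds gives D# – F## – A# – C## – E#, so D# is the root — D# major ninth.

D#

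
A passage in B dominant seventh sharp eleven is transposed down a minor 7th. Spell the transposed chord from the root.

C-sharp  E-sharp  G-sharp  B  F-double-sharp

B down a minor 7th → C-sharp. New chord: C-sharp dominant seventh sharp eleven.
Root: C-sharp
Major 3rd (3rd): E-sharp
Perfect 5th (5th): G-sharp
Minor 7th (7th): B
Augmented 11th (11th): F-double-sharp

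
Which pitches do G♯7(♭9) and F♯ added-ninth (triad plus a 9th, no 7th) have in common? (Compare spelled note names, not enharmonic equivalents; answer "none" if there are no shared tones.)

G# F#

G♯7(♭9) = G#, B#, D#, F#, A.
F♯ added-ninth = F#, A#, C#, G#.
Shared: G#, F#.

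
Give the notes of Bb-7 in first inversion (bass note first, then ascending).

Bb-7 = B♭–D♭–F–A♭; first inversion → third (D♭) lowest.

D♭, F, A♭, B♭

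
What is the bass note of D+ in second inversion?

A♯

D+ = D–F♯–A♯. Second inversion → fifth in the bass = A♯.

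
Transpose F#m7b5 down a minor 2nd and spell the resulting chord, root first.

E#  G#  B  D#

A minor 2nd down from F# is E#, so the new chord is E# half-diminished seventh.
Root: E#
Minor 3rd (3rd): G#
Diminished 5th (5th): B
Minor 7th (7th): D#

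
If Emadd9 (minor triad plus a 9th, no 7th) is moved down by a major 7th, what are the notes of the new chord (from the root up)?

F, Ab, C, G

E down a major 7th → F. New chord: F minor added-ninth.
- root: F
- minor 3rd: Ab
- perfect 5th: C
- major 9th: G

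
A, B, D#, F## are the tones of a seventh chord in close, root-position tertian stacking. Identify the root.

Arranged so that each adjacent pair is a third by letter name: B – D# – F## – A.
The bottom of that stack, B, is the root (this is B augmented seventh).

B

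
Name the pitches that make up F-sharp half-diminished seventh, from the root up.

F-sharp half-diminished seventh: half-diminished seventh on F#.
root → F#
3rd (minor 3rd) → A
5th (diminished 5th) → C
7th (minor 7th) → E

F#, A, C, E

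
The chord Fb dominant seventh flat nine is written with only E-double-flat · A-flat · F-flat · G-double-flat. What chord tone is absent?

Fb dominant seventh flat nine = F-flat, A-flat, C-flat, E-double-flat, G-double-flat. The voicing lacks the 5th (perfect 5th), C-flat.

C-flat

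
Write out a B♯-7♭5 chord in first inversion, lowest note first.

B♯-7♭5 = B#–D#–F#–A#; first inversion → third (D#) lowest.

D#, F#, A#, B#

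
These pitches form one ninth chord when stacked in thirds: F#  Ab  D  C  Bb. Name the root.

Bb

Arranged so that each adjacent pair is a third by letter name: Bb – D – F# – Ab – C.
The bottom of that stack, Bb, is the root (this is Bb dominant ninth sharp five).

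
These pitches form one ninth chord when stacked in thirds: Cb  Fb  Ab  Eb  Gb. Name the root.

Stacking in thirds gives Fb – Ab – Cb – Eb – Gb, so Fb is the root — Fb major ninth.

Fb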